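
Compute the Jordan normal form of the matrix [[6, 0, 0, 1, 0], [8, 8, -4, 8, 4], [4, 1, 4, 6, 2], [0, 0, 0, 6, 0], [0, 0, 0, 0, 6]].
J = [[6, 1, 0, 0, 0], [0, 6, 0, 0, 0], [0, 0, 6, 1, 0], [0, 0, 0, 6, 0], [0, 0, 0, 0, 6]]

The characteristic polynomial is det(xI - A) = (x - 6)^5, so the eigenvalues are 6 (algebraic multiplicity 5).

For λ = 6: rank(A - 6I) = 2, rank((A - 6I)^2) = 0. The eigenspace has dimension 5 - 2 = 3, so there are 3 Jordan blocks; the rank sequence gives block sizes [2, 2, 1].

Assembling the blocks gives the Jordan form J above.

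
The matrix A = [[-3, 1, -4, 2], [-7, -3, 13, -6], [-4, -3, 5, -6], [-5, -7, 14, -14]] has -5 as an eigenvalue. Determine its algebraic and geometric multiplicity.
The characteristic polynomial is x(x + 5)^3, so the factor x + 5 appears with exponent 3: the algebraic multiplicity is 3.

rank(A + 5I) = 3, so the eigenspace has dimension 4 - 3 = 1: the geometric multiplicity is 1.

Since 1 < 3, A is not diagonalizable.

algebraic multiplicity 3, geometric multiplicity 1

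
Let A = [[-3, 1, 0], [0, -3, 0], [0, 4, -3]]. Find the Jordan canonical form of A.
The characteristic polynomial is det(xI - A) = (x + 3)^3, so the eigenvalues are -3 (algebraic multiplicity 3).

For λ = -3: rank(A + 3I) = 1, rank((A + 3I)^2) = 0. The eigenspace has dimension 3 - 1 = 2, so there are 2 Jordan blocks; the rank sequence gives block sizes [2, 1].

Assembling the blocks gives the Jordan form J above.

J = [[-3, 1, 0], [0, -3, 0], [0, 0, -3]]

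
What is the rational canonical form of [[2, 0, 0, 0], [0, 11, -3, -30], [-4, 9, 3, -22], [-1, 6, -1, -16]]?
R = [[2, 0, 0, 0], [0, 0, 0, 4], [0, 1, 0, 6], [0, 0, 1, -2]]

The invariant factors of A (the non-unit diagonal entries of the Smith normal form of xI - A over ℚ[x]) are x - 2, (x - 2)(x^2 + 4x + 2), each dividing the next. The characteristic polynomial is their product, (x - 2)^2(x^2 + 4x + 2).

The rational canonical form is the block-diagonal matrix of companion matrices C(f_i):
R = [[2, 0, 0, 0], [0, 0, 0, 4], [0, 1, 0, 6], [0, 0, 1, -2]].

Note the characteristic polynomial does not split into linear factors over ℚ, so A has no Jordan form over ℚ; the rational canonical form exists over any field.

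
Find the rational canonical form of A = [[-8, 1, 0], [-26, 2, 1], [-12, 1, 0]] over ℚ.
R = [[0, 0, -4], [1, 0, -9], [0, 1, -6]]

The invariant factors of A (the non-unit diagonal entries of the Smith normal form of xI - A over ℚ[x]) are (x + 1)^2(x + 4), each dividing the next. The characteristic polynomial is their product, (x + 1)^2(x + 4).

The rational canonical form is the block-diagonal matrix of companion matrices C(f_i):
R = [[0, 0, -4], [1, 0, -9], [0, 1, -6]].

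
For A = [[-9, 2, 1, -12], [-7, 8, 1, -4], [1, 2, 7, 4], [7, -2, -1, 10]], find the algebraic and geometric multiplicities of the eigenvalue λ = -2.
The characteristic polynomial is (x - 6)^3(x + 2), so the factor x + 2 appears with exponent 1: the algebraic multiplicity is 1.

rank(A + 2I) = 3, so the eigenspace has dimension 4 - 3 = 1: the geometric multiplicity is 1.

algebraic multiplicity 1, geometric multiplicity 1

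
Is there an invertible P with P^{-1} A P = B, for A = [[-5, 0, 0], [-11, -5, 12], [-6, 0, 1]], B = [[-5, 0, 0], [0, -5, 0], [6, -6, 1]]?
No.

Both have characteristic polynomial (x - 1)(x + 5)^2, but the minimal polynomial of A is (x - 1)(x + 5)^2 while the minimal polynomial of B is (x - 1)(x + 5). The minimal polynomial is a similarity invariant, so A and B are not similar.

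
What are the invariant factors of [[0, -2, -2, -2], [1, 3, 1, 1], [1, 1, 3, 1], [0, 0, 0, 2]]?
The Jordan structure of A has elementary divisors (x - 2)^2, (x - 2), (x - 2). Arranging the block sizes at each eigenvalue in decreasing order and taking row products gives the invariant factors.

Invariant factors (smallest first, each dividing the next): x - 2, x - 2, (x - 2)^2.

Check: the last factor (x - 2)^2 is the minimal polynomial, and the product (x - 2)^4 is the characteristic polynomial.

x - 2, x - 2, (x - 2)^2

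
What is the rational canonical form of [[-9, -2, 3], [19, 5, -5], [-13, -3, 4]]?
The invariant factors of A (the non-unit diagonal entries of the Smith normal form of xI - A over ℚ[x]) are x^3 + x - 1, each dividing the next. The characteristic polynomial is their product, x^3 + x - 1.

The rational canonical form is the block-diagonal matrix of companion matrices C(f_i):
R = [[0, 0, 1], [1, 0, -1], [0, 1, 0]].

Note the characteristic polynomial does not split into linear factors over ℚ, so A has no Jordan form over ℚ; the rational canonical form exists over any field.

R = [[0, 0, 1], [1, 0, -1], [0, 1, 0]]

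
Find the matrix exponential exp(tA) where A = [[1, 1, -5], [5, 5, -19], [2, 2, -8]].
e^{tA} = [[-t + 2 - e^{-2*t}, -t + 1 - e^{-2*t}, 3*t - 4 + 4*e^{-2*t}], [t + 2 - 2*e^{-2*t}, t + 3 - 2*e^{-2*t}, -3*t - 8 + 8*e^{-2*t}], [1 - e^{-2*t}, 1 - e^{-2*t}, -3 + 4*e^{-2*t}]]

A has Jordan form J = [[-2, 0, 0], [0, 0, 1], [0, 0, 0]] with A = PJP^{-1}, so e^{tA} = P e^{tJ} P^{-1}.

For a Jordan block J_k(λ), e^{tJ_k(λ)} = e^{λt} · (I + tN + t^2 N^2/2! + ... + t^{k-1} N^{k-1}/(k-1)!) where N is the nilpotent superdiagonal part.

Assembling the blocks and conjugating back gives the entries of e^{tA} as shown above.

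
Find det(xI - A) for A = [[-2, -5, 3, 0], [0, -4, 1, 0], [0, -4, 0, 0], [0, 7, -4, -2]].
χ_A(x) = (x + 2)^4

xI - A = [[x + 2, 5, -3, 0], [0, x + 4, -1, 0], [0, 4, x, 0], [0, -7, 4, x + 2]].

Expanding det(xI - A) along the first row:
det(xI - A) = + (x + 2)·det([[x + 4, -1, 0], [4, x, 0], [-7, 4, x + 2]]) - (5)·det([[0, -1, 0], [0, x, 0], [0, 4, x + 2]]) + (-3)·det([[0, x + 4, 0], [0, 4, 0], [0, -7, x + 2]]) - (0)·det([[0, x + 4, -1], [0, 4, x], [0, -7, 4]]).

Evaluating gives χ_A(x) = x^4 + 8x^3 + 24x^2 + 32x + 16 = (x + 2)^4.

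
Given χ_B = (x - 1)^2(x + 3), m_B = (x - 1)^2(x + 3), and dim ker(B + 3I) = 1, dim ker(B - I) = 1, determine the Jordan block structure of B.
Jordan blocks: (-3, 1), (1, 2)

λ = -3: algebraic multiplicity 1 (exponent in χ_B), largest block size 1 (exponent in m_B), 1 block (geometric multiplicity). This forces block sizes [1].
λ = 1: algebraic multiplicity 2 (exponent in χ_B), largest block size 2 (exponent in m_B), 1 block (geometric multiplicity). This forces block sizes [2].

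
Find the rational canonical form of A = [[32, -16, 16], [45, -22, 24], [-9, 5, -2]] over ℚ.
R = [[0, 0, 16], [1, 0, -20], [0, 1, 8]]

The invariant factors of A (the non-unit diagonal entries of the Smith normal form of xI - A over ℚ[x]) are (x - 4)(x - 2)^2, each dividing the next. The characteristic polynomial is their product, (x - 4)(x - 2)^2.

The rational canonical form is the block-diagonal matrix of companion matrices C(f_i):
R = [[0, 0, 16], [1, 0, -20], [0, 1, 8]].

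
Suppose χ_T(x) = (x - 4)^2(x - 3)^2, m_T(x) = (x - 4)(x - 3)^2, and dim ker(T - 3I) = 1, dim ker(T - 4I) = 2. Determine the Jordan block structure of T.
λ = 3: algebraic multiplicity 2 (exponent in χ_T), largest block size 2 (exponent in m_T), 1 block (geometric multiplicity). This forces block sizes [2].
λ = 4: algebraic multiplicity 2 (exponent in χ_T), largest block size 1 (exponent in m_T), 2 blocks (geometric multiplicity). These force block sizes [1, 1].

Jordan blocks: (3, 2), (4, 1), (4, 1)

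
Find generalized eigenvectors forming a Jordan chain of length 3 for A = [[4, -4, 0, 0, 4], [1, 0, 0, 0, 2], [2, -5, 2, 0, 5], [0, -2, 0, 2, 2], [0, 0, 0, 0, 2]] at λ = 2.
v_1 = [[1, 0, 1, 0, 0]]^T, v_2 = [[2, 1, 2, 0, 0]]^T, v_3 = [[0, 0, -1, -2, 0]]^T

We seek v_1 ∈ ker((A - 2I)^3) \ ker((A - 2I)^2), then set v_{i+1} = (A - 2I) v_i.

One such chain is v_1 = [[1, 0, 1, 0, 0]]^T, v_2 = [[2, 1, 2, 0, 0]]^T, v_3 = [[0, 0, -1, -2, 0]]^T. Check: (A - 2I) v_3 = [[0, 0, 0, 0, 0]]^T = 0.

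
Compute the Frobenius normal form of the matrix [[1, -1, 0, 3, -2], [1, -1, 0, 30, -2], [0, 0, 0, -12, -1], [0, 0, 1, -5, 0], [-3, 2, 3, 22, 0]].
R = [[0, 0, 0, 0, -27], [1, 0, 0, 0, -27], [0, 1, 0, 0, -27], [0, 0, 1, 0, -13], [0, 0, 0, 1, -5]]

The invariant factors of A (the non-unit diagonal entries of the Smith normal form of xI - A over ℚ[x]) are (x + 3)(x^2 + x + 3)^2, each dividing the next. The characteristic polynomial is their product, (x + 3)(x^2 + x + 3)^2.

The rational canonical form is the block-diagonal matrix of companion matrices C(f_i):
R = [[0, 0, 0, 0, -27], [1, 0, 0, 0, -27], [0, 1, 0, 0, -27], [0, 0, 1, 0, -13], [0, 0, 0, 1, -5]].

Note the characteristic polynomial does not split into linear factors over ℚ, so A has no Jordan form over ℚ; the rational canonical form exists over any field.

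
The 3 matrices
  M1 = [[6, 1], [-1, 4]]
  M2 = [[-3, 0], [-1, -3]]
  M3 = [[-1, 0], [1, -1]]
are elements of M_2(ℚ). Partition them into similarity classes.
Characteristic polynomials: χ_{M1} = (x - 5)^2, χ_{M2} = (x + 3)^2, χ_{M3} = (x + 1)^2.

{M1}: invariant factors (x - 5)^2.

{M2}: invariant factors (x + 3)^2.

{M3}: invariant factors (x + 1)^2.

Matrices are similar if and only if their invariant-factor lists agree; the partition into similarity classes is {M1}, {M2}, {M3}.

3 classes: {M1}, {M2}, {M3}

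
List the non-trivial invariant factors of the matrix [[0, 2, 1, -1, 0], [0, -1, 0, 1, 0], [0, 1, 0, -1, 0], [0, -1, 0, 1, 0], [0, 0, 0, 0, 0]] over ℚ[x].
x, x^2, x^2

The Jordan structure of A has elementary divisors x^2, x^2, x. Arranging the block sizes at each eigenvalue in decreasing order and taking row products gives the invariant factors.

Invariant factors (smallest first, each dividing the next): x, x^2, x^2.

Check: the last factor x^2 is the minimal polynomial, and the product x^5 is the characteristic polynomial.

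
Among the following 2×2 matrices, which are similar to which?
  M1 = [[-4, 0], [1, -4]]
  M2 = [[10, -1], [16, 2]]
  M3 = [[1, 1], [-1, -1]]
3 classes: {M1}, {M2}, {M3}

Characteristic polynomials: χ_{M1} = (x + 4)^2, χ_{M2} = (x - 6)^2, χ_{M3} = x^2.

{M1}: invariant factors (x + 4)^2.

{M2}: invariant factors (x - 6)^2.

{M3}: invariant factors x^2.

Matrices are similar if and only if their invariant-factor lists agree; the partition into similarity classes is {M1}, {M2}, {M3}.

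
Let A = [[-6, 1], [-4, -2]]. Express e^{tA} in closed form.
A has Jordan form J = [[-4, 1], [0, -4]] with A = PJP^{-1}, so e^{tA} = P e^{tJ} P^{-1}.

For a Jordan block J_k(λ), e^{tJ_k(λ)} = e^{λt} · (I + tN + t^2 N^2/2! + ... + t^{k-1} N^{k-1}/(k-1)!) where N is the nilpotent superdiagonal part.

Assembling the blocks and conjugating back gives the entries of e^{tA} as shown above.

e^{tA} = [[(1 - 2*t)*e^{-4*t}, t*e^{-4*t}], [-4*t*e^{-4*t}, (2*t + 1)*e^{-4*t}]]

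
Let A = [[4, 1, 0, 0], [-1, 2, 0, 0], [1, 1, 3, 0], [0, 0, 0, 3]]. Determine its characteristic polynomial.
xI - A = [[x - 4, -1, 0, 0], [1, x - 2, 0, 0], [-1, -1, x - 3, 0], [0, 0, 0, x - 3]].

Expanding det(xI - A) along the first row:
det(xI - A) = + (x - 4)·det([[x - 2, 0, 0], [-1, x - 3, 0], [0, 0, x - 3]]) - (-1)·det([[1, 0, 0], [-1, x - 3, 0], [0, 0, x - 3]]) + (0)·det([[1, x - 2, 0], [-1, -1, 0], [0, 0, x - 3]]) - (0)·det([[1, x - 2, 0], [-1, -1, x - 3], [0, 0, 0]]).

Evaluating gives χ_A(x) = x^4 - 12x^3 + 54x^2 - 108x + 81 = (x - 3)^4.

χ_A(x) = (x - 3)^4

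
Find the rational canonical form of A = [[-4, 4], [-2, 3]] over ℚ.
R = [[0, 4], [1, -1]]

The invariant factors of A (the non-unit diagonal entries of the Smith normal form of xI - A over ℚ[x]) are x^2 + x - 4, each dividing the next. The characteristic polynomial is their product, x^2 + x - 4.

The rational canonical form is the block-diagonal matrix of companion matrices C(f_i):
R = [[0, 4], [1, -1]].

Note the characteristic polynomial does not split into linear factors over ℚ, so A has no Jordan form over ℚ; the rational canonical form exists over any field.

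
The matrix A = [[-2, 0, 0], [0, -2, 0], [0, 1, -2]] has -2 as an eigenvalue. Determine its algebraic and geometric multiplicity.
The characteristic polynomial is (x + 2)^3, so the factor x + 2 appears with exponent 3: the algebraic multiplicity is 3.

rank(A + 2I) = 1, so the eigenspace has dimension 3 - 1 = 2: the geometric multiplicity is 2.

Since 2 < 3, A is not diagonalizable.

algebraic multiplicity 3, geometric multiplicity 2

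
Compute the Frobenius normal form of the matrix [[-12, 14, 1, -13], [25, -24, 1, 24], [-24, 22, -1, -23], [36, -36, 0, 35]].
The invariant factors of A (the non-unit diagonal entries of the Smith normal form of xI - A over ℚ[x]) are (x^2 + x + 6)^2, each dividing the next. The characteristic polynomial is their product, (x^2 + x + 6)^2.

The rational canonical form is the block-diagonal matrix of companion matrices C(f_i):
R = [[0, 0, 0, -36], [1, 0, 0, -12], [0, 1, 0, -13], [0, 0, 1, -2]].

Note the characteristic polynomial does not split into linear factors over ℚ, so A has no Jordan form over ℚ; the rational canonical form exists over any field.

R = [[0, 0, 0, -36], [1, 0, 0, -12], [0, 1, 0, -13], [0, 0, 1, -2]]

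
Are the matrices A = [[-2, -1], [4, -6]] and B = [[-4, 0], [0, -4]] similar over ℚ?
No.

Both have characteristic polynomial (x + 4)^2, but the minimal polynomial of A is (x + 4)^2 while the minimal polynomial of B is x + 4. The minimal polynomial is a similarity invariant, so A and B are not similar.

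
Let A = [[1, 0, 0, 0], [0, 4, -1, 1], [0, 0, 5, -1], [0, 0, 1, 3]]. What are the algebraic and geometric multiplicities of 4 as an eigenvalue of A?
The characteristic polynomial is (x - 4)^3(x - 1), so the factor x - 4 appears with exponent 3: the algebraic multiplicity is 3.

rank(A - 4I) = 2, so the eigenspace has dimension 4 - 2 = 2: the geometric multiplicity is 2.

Since 2 < 3, A is not diagonalizable.

algebraic multiplicity 3, geometric multiplicity 2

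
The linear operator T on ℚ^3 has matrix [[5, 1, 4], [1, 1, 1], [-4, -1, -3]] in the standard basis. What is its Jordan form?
The characteristic polynomial is det(xI - A) = (x - 1)^3, so the eigenvalues are 1 (algebraic multiplicity 3).

For λ = 1: rank(A - I) = 2, rank((A - I)^2) = 1, rank((A - I)^3) = 0. The eigenspace has dimension 3 - 2 = 1, so there is 1 Jordan block; the rank sequence gives block sizes [3].

Assembling the blocks gives the Jordan form J above.

J = [[1, 1, 0], [0, 1, 1], [0, 0, 1]]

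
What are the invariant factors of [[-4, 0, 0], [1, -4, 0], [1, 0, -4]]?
The Jordan structure of A has elementary divisors (x + 4)^2, (x + 4). Arranging the block sizes at each eigenvalue in decreasing order and taking row products gives the invariant factors.

Invariant factors (smallest first, each dividing the next): x + 4, (x + 4)^2.

Check: the last factor (x + 4)^2 is the minimal polynomial, and the product (x + 4)^3 is the characteristic polynomial.

x + 4, (x + 4)^2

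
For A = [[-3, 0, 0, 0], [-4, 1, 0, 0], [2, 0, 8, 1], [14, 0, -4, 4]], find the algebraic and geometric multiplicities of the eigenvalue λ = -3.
algebraic multiplicity 1, geometric multiplicity 1

The characteristic polynomial is (x - 6)^2(x - 1)(x + 3), so the factor x + 3 appears with exponent 1: the algebraic multiplicity is 1.

rank(A + 3I) = 3, so the eigenspace has dimension 4 - 3 = 1: the geometric multiplicity is 1.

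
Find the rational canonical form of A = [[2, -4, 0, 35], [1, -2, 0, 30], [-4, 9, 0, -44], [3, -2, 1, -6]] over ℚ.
R = [[0, 0, 0, -25], [1, 0, 0, 30], [0, 1, 0, 1], [0, 0, 1, -6]]

The invariant factors of A (the non-unit diagonal entries of the Smith normal form of xI - A over ℚ[x]) are (x^2 + 3x - 5)^2, each dividing the next. The characteristic polynomial is their product, (x^2 + 3x - 5)^2.

The rational canonical form is the block-diagonal matrix of companion matrices C(f_i):
R = [[0, 0, 0, -25], [1, 0, 0, 30], [0, 1, 0, 1], [0, 0, 1, -6]].

Note the characteristic polynomial does not split into linear factors over ℚ, so A has no Jordan form over ℚ; the rational canonical form exists over any field.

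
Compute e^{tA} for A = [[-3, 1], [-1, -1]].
e^{tA} = [[(1 - t)*e^{-2*t}, t*e^{-2*t}], [-t*e^{-2*t}, (t + 1)*e^{-2*t}]]

A has Jordan form J = [[-2, 1], [0, -2]] with A = PJP^{-1}, so e^{tA} = P e^{tJ} P^{-1}.

For a Jordan block J_k(λ), e^{tJ_k(λ)} = e^{λt} · (I + tN + t^2 N^2/2! + ... + t^{k-1} N^{k-1}/(k-1)!) where N is the nilpotent superdiagonal part.

Assembling the blocks and conjugating back gives the entries of e^{tA} as shown above.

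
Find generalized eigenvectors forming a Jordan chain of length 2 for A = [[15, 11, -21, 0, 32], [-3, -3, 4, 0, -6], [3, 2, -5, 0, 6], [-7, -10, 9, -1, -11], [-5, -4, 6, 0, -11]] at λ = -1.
v_1 = [[-6, 1, -1, 2, 2]]^T, v_2 = [[0, 0, 0, 1, 0]]^T

We seek v_1 ∈ ker((A + I)^2) \ ker(A + I), then set v_{i+1} = (A + I) v_i.

One such chain is v_1 = [[-6, 1, -1, 2, 2]]^T, v_2 = [[0, 0, 0, 1, 0]]^T. Check: (A + I) v_2 = [[0, 0, 0, 0, 0]]^T = 0.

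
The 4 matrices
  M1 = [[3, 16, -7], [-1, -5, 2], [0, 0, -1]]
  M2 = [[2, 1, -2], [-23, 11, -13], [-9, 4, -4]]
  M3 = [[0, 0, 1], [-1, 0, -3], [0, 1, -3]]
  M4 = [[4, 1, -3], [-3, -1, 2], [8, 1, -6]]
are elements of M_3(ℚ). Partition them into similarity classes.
Characteristic polynomials: χ_{M1} = (x + 1)^3, χ_{M2} = (x - 3)^3, χ_{M3} = (x + 1)^3, χ_{M4} = (x + 1)^3.

{M1, M3, M4}: invariant factors (x + 1)^3.

{M2}: invariant factors (x - 3)^3.

Matrices are similar if and only if their invariant-factor lists agree; the partition into similarity classes is {M1, M3, M4}, {M2}.

2 classes: {M1, M3, M4}, {M2}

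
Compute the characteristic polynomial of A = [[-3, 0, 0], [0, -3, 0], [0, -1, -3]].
xI - A = [[x + 3, 0, 0], [0, x + 3, 0], [0, 1, x + 3]].

Expanding det(xI - A) along the first row:
det(xI - A) = + (x + 3)·det([[x + 3, 0], [1, x + 3]]) - (0)·det([[0, 0], [0, x + 3]]) + (0)·det([[0, x + 3], [0, 1]]).

Evaluating gives χ_A(x) = x^3 + 9x^2 + 27x + 27 = (x + 3)^3.

χ_A(x) = (x + 3)^3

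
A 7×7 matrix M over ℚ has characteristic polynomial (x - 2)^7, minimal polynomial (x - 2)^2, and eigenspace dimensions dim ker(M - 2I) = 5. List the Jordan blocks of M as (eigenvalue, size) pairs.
Jordan blocks: (2, 2), (2, 2), (2, 1), (2, 1), (2, 1)

λ = 2: algebraic multiplicity 7 (exponent in χ_M), largest block size 2 (exponent in m_M), 5 blocks (geometric multiplicity). These force block sizes [2, 2, 1, 1, 1].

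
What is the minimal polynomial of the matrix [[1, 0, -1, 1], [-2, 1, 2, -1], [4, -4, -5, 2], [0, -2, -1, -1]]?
m_A(x) = (x + 1)^3

The characteristic polynomial factors as (x + 1)^4. The minimal polynomial is ∏(x - λ)^{k_λ} where k_λ is the size of the largest Jordan block at λ.

For λ = -1: rank(A + I) = 2, and the largest Jordan block has size 3 (the smallest k with rank((A + I)^k) = rank((A + I)^(k+1))).

So m_A(x) = (x + 1)^3.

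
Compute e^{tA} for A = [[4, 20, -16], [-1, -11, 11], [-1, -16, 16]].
A has Jordan form J = [[2, 1, 0], [0, 2, 0], [0, 0, 5]] with A = PJP^{-1}, so e^{tA} = P e^{tJ} P^{-1}.

For a Jordan block J_k(λ), e^{tJ_k(λ)} = e^{λt} · (I + tN + t^2 N^2/2! + ... + t^{k-1} N^{k-1}/(k-1)!) where N is the nilpotent superdiagonal part.

Assembling the blocks and conjugating back gives the entries of e^{tA} as shown above.

e^{tA} = [[(2*t + 1)*e^{2*t}, 4*(2*t + e^{3*t} - 1)*e^{2*t}, 4*(-t - e^{3*t} + 1)*e^{2*t}], [-t*e^{2*t}, (-4*t - 3*e^{3*t} + 4)*e^{2*t}, (2*t + 3*e^{3*t} - 3)*e^{2*t}], [-t*e^{2*t}, 4*(-t - e^{3*t} + 1)*e^{2*t}, (2*t + 4*e^{3*t} - 3)*e^{2*t}]]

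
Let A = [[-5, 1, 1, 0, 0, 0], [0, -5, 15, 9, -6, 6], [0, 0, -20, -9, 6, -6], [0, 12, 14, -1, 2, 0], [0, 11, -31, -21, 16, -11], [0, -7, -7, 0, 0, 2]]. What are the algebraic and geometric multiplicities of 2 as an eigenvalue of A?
algebraic multiplicity 2, geometric multiplicity 1

The characteristic polynomial is (x - 2)^2(x + 2)(x + 5)^3, so the factor x - 2 appears with exponent 2: the algebraic multiplicity is 2.

rank(A - 2I) = 5, so the eigenspace has dimension 6 - 5 = 1: the geometric multiplicity is 1.

Since 1 < 2, A is not diagonalizable.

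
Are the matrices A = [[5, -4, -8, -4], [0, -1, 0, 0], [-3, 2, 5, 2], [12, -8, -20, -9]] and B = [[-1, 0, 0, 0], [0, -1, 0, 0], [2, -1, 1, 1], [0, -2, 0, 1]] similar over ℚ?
Yes.

Two matrices over a field are similar if and only if they have the same invariant factors.

Both A and B have characteristic polynomial (x - 1)^2(x + 1)^2 and minimal polynomial (x - 1)^2(x + 1). Computing further, both have invariant factors x + 1, (x - 1)^2(x + 1). Hence A and B are similar.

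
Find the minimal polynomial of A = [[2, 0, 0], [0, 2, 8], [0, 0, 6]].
m_A(x) = (x - 6)(x - 2)

The characteristic polynomial factors as (x - 6)(x - 2)^2. The minimal polynomial is ∏(x - λ)^{k_λ} where k_λ is the size of the largest Jordan block at λ.

For λ = 2: rank(A - 2I) = 1, and the largest Jordan block has size 1 (the smallest k with rank((A - 2I)^k) = rank((A - 2I)^(k+1))).
For λ = 6: rank(A - 6I) = 2, and the largest Jordan block has size 1 (the smallest k with rank((A - 6I)^k) = rank((A - 6I)^(k+1))).

So m_A(x) = (x - 6)(x - 2).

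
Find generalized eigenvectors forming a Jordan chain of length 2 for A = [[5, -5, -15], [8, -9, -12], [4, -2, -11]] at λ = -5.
v_1 = [[10, 7, 4]]^T, v_2 = [[5, 4, 2]]^T

We seek v_1 ∈ ker((A + 5I)^2) \ ker(A + 5I), then set v_{i+1} = (A + 5I) v_i.

One such chain is v_1 = [[10, 7, 4]]^T, v_2 = [[5, 4, 2]]^T. Check: (A + 5I) v_2 = [[0, 0, 0]]^T = 0.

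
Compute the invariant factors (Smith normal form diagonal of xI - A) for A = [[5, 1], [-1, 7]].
(x - 6)^2

The Jordan structure of A has elementary divisors (x - 6)^2. Arranging the block sizes at each eigenvalue in decreasing order and taking row products gives the invariant factors.

Invariant factors (smallest first, each dividing the next): (x - 6)^2.

Check: the last factor (x - 6)^2 is the minimal polynomial, and the product (x - 6)^2 is the characteristic polynomial.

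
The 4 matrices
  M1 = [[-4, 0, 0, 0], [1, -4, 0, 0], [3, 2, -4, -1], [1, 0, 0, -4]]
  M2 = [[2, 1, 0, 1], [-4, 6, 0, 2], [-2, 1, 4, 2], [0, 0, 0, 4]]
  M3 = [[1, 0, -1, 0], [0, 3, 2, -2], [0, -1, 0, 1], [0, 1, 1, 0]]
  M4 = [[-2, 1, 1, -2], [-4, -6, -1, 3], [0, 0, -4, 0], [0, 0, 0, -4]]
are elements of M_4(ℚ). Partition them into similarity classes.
Characteristic polynomials: χ_{M1} = (x + 4)^4, χ_{M2} = (x - 4)^4, χ_{M3} = (x - 1)^4, χ_{M4} = (x + 4)^4.

{M1, M4}: invariant factors x + 4, (x + 4)^3.

{M2}: invariant factors (x - 4)^2, (x - 4)^2.

{M3}: invariant factors x - 1, (x - 1)^3.

Matrices are similar if and only if their invariant-factor lists agree; the partition into similarity classes is {M1, M4}, {M2}, {M3}.

3 classes: {M1, M4}, {M2}, {M3}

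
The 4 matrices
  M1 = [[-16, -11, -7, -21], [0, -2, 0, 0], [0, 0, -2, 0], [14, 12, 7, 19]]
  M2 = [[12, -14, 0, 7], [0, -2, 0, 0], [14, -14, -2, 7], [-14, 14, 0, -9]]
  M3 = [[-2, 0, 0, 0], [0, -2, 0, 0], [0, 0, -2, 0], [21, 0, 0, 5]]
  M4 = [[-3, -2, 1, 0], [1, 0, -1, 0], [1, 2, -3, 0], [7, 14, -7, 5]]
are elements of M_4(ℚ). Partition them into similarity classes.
2 classes: {M1, M4}, {M2, M3}

Characteristic polynomials: χ_{M1} = (x - 5)(x + 2)^3, χ_{M2} = (x - 5)(x + 2)^3, χ_{M3} = (x - 5)(x + 2)^3, χ_{M4} = (x - 5)(x + 2)^3.

{M1, M4}: invariant factors x + 2, (x - 5)(x + 2)^2.

{M2, M3}: invariant factors x + 2, x + 2, (x - 5)(x + 2).

Matrices are similar if and only if their invariant-factor lists agree; the partition into similarity classes is {M1, M4}, {M2, M3}.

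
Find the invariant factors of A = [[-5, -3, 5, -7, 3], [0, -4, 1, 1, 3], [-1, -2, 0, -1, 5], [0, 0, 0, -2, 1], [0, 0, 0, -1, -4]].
The Jordan structure of A has elementary divisors (x + 3)^3, (x + 3)^2. Arranging the block sizes at each eigenvalue in decreasing order and taking row products gives the invariant factors.

Invariant factors (smallest first, each dividing the next): (x + 3)^2, (x + 3)^3.

Check: the last factor (x + 3)^3 is the minimal polynomial, and the product (x + 3)^5 is the characteristic polynomial.

(x + 3)^2, (x + 3)^3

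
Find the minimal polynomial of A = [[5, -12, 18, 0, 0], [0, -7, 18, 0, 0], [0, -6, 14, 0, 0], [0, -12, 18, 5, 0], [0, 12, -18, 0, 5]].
m_A(x) = (x - 5)(x - 2)

The characteristic polynomial factors as (x - 5)^4(x - 2). The minimal polynomial is ∏(x - λ)^{k_λ} where k_λ is the size of the largest Jordan block at λ.

For λ = 2: rank(A - 2I) = 4, and the largest Jordan block has size 1 (the smallest k with rank((A - 2I)^k) = rank((A - 2I)^(k+1))).
For λ = 5: rank(A - 5I) = 1, and the largest Jordan block has size 1 (the smallest k with rank((A - 5I)^k) = rank((A - 5I)^(k+1))).

So m_A(x) = (x - 5)(x - 2).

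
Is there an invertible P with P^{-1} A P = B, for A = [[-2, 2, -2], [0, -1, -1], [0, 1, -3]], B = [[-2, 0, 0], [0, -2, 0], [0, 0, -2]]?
Both have characteristic polynomial (x + 2)^3, but the minimal polynomial of A is (x + 2)^2 while the minimal polynomial of B is x + 2. The minimal polynomial is a similarity invariant, so A and B are not similar.

No.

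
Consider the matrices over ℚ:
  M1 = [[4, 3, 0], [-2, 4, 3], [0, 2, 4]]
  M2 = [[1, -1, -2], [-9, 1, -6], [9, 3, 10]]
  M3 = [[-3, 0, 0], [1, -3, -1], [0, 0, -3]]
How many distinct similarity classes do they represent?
3 classes: {M1}, {M2}, {M3}

Characteristic polynomials: χ_{M1} = (x - 4)^3, χ_{M2} = (x - 4)^3, χ_{M3} = (x + 3)^3.

{M1}: invariant factors (x - 4)^3.

{M2}: invariant factors x - 4, (x - 4)^2.

{M3}: invariant factors x + 3, (x + 3)^2.

Matrices are similar if and only if their invariant-factor lists agree; the partition into similarity classes is {M1}, {M2}, {M3}.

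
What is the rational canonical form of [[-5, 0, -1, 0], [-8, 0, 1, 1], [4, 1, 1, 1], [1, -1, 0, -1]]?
R = [[0, 0, 0, 0], [1, 0, 0, 9], [0, 1, 0, -3], [0, 0, 1, -5]]

The invariant factors of A (the non-unit diagonal entries of the Smith normal form of xI - A over ℚ[x]) are x(x - 1)(x + 3)^2, each dividing the next. The characteristic polynomial is their product, x(x - 1)(x + 3)^2.

The rational canonical form is the block-diagonal matrix of companion matrices C(f_i):
R = [[0, 0, 0, 0], [1, 0, 0, 9], [0, 1, 0, -3], [0, 0, 1, -5]].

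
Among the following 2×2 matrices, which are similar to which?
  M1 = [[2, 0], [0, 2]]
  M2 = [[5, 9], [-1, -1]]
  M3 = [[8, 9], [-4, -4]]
Characteristic polynomials: χ_{M1} = (x - 2)^2, χ_{M2} = (x - 2)^2, χ_{M3} = (x - 2)^2.

{M1}: invariant factors x - 2, x - 2.

{M2, M3}: invariant factors (x - 2)^2.

Matrices are similar if and only if their invariant-factor lists agree; the partition into similarity classes is {M1}, {M2, M3}.

2 classes: {M1}, {M2, M3}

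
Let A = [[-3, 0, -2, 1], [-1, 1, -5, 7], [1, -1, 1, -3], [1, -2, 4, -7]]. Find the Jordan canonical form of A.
J = [[-2, 1, 0, 0], [0, -2, 0, 0], [0, 0, -2, 1], [0, 0, 0, -2]]

The characteristic polynomial is det(xI - A) = (x + 2)^4, so the eigenvalues are -2 (algebraic multiplicity 4).

For λ = -2: rank(A + 2I) = 2, rank((A + 2I)^2) = 0. The eigenspace has dimension 4 - 2 = 2, so there are 2 Jordan blocks; the rank sequence gives block sizes [2, 2].

Assembling the blocks gives the Jordan form J above.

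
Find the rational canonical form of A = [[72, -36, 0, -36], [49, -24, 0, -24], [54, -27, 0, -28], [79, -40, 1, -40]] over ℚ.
R = [[0, 0, 0, -36], [1, 0, 0, 48], [0, 1, 0, -28], [0, 0, 1, 8]]

The invariant factors of A (the non-unit diagonal entries of the Smith normal form of xI - A over ℚ[x]) are (x^2 - 4x + 6)^2, each dividing the next. The characteristic polynomial is their product, (x^2 - 4x + 6)^2.

The rational canonical form is the block-diagonal matrix of companion matrices C(f_i):
R = [[0, 0, 0, -36], [1, 0, 0, 48], [0, 1, 0, -28], [0, 0, 1, 8]].

Note the characteristic polynomial does not split into linear factors over ℚ, so A has no Jordan form over ℚ; the rational canonical form exists over any field.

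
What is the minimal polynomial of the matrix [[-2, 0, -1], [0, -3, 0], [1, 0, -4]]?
m_A(x) = (x + 3)^2

The characteristic polynomial factors as (x + 3)^3. The minimal polynomial is ∏(x - λ)^{k_λ} where k_λ is the size of the largest Jordan block at λ.

For λ = -3: rank(A + 3I) = 1, and the largest Jordan block has size 2 (the smallest k with rank((A + 3I)^k) = rank((A + 3I)^(k+1))).

So m_A(x) = (x + 3)^2.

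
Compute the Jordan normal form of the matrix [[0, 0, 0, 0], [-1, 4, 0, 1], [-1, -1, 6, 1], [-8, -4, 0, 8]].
The characteristic polynomial is det(xI - A) = x(x - 6)^3, so the eigenvalues are 0 (algebraic multiplicity 1), 6 (algebraic multiplicity 3).

For λ = 0: algebraic multiplicity 1 gives one 1×1 block.

For λ = 6: rank(A - 6I) = 3, rank((A - 6I)^2) = 2, rank((A - 6I)^3) = 1. The eigenspace has dimension 4 - 3 = 1, so there is 1 Jordan block; the rank sequence gives block sizes [3].

Assembling the blocks gives the Jordan form J above.

J = [[0, 0, 0, 0], [0, 6, 1, 0], [0, 0, 6, 1], [0, 0, 0, 6]]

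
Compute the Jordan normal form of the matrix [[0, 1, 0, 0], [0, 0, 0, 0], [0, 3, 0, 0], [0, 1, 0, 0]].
J = [[0, 1, 0, 0], [0, 0, 0, 0], [0, 0, 0, 0], [0, 0, 0, 0]]

The characteristic polynomial is det(xI - A) = x^4, so the eigenvalues are 0 (algebraic multiplicity 4).

For λ = 0: rank(A) = 1, rank(A^2) = 0. The eigenspace has dimension 4 - 1 = 3, so there are 3 Jordan blocks; the rank sequence gives block sizes [2, 1, 1].

Assembling the blocks gives the Jordan form J above.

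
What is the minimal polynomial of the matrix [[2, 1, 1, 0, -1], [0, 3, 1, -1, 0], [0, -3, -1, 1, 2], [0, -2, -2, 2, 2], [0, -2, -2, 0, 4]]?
The characteristic polynomial factors as (x - 2)^5. The minimal polynomial is ∏(x - λ)^{k_λ} where k_λ is the size of the largest Jordan block at λ.

For λ = 2: rank(A - 2I) = 2, and the largest Jordan block has size 2 (the smallest k with rank((A - 2I)^k) = rank((A - 2I)^(k+1))).

So m_A(x) = (x - 2)^2.

m_A(x) = (x - 2)^2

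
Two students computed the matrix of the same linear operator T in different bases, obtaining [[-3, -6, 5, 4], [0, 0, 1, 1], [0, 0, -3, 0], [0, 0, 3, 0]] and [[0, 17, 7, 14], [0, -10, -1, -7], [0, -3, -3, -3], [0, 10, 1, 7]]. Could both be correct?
Two matrices over a field are similar if and only if they have the same invariant factors.

Both A and B have characteristic polynomial x^2(x + 3)^2 and minimal polynomial x^2(x + 3)^2. Computing further, both have invariant factors x^2(x + 3)^2. Hence A and B are similar.

Yes.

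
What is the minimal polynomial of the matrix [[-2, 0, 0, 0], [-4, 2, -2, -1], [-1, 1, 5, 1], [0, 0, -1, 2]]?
m_A(x) = (x - 3)^3(x + 2)

The characteristic polynomial factors as (x - 3)^3(x + 2). The minimal polynomial is ∏(x - λ)^{k_λ} where k_λ is the size of the largest Jordan block at λ.

For λ = -2: rank(A + 2I) = 3, and the largest Jordan block has size 1 (the smallest k with rank((A + 2I)^k) = rank((A + 2I)^(k+1))).
For λ = 3: rank(A - 3I) = 3, and the largest Jordan block has size 3 (the smallest k with rank((A - 3I)^k) = rank((A - 3I)^(k+1))).

So m_A(x) = (x - 3)^3(x + 2).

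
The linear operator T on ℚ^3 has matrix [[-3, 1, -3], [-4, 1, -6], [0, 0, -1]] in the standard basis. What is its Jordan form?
The characteristic polynomial is det(xI - A) = (x + 1)^3, so the eigenvalues are -1 (algebraic multiplicity 3).

For λ = -1: rank(A + I) = 1, rank((A + I)^2) = 0. The eigenspace has dimension 3 - 1 = 2, so there are 2 Jordan blocks; the rank sequence gives block sizes [2, 1].

Assembling the blocks gives the Jordan form J above.

J = [[-1, 1, 0], [0, -1, 0], [0, 0, -1]]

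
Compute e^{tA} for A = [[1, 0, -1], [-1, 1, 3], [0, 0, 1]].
e^{tA} = [[e^{t}, 0, -t*e^{t}], [-t*e^{t}, e^{t}, t*(t + 6)*e^{t}/2], [0, 0, e^{t}]]

A has Jordan form J = [[1, 1, 0], [0, 1, 1], [0, 0, 1]] with A = PJP^{-1}, so e^{tA} = P e^{tJ} P^{-1}.

For a Jordan block J_k(λ), e^{tJ_k(λ)} = e^{λt} · (I + tN + t^2 N^2/2! + ... + t^{k-1} N^{k-1}/(k-1)!) where N is the nilpotent superdiagonal part.

Assembling the blocks and conjugating back gives the entries of e^{tA} as shown above.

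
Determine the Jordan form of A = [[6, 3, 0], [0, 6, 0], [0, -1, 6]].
The characteristic polynomial is det(xI - A) = (x - 6)^3, so the eigenvalues are 6 (algebraic multiplicity 3).

For λ = 6: rank(A - 6I) = 1, rank((A - 6I)^2) = 0. The eigenspace has dimension 3 - 1 = 2, so there are 2 Jordan blocks; the rank sequence gives block sizes [2, 1].

Assembling the blocks gives the Jordan form J above.

J = [[6, 1, 0], [0, 6, 0], [0, 0, 6]]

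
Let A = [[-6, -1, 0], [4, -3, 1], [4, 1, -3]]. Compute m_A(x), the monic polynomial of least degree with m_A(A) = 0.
The characteristic polynomial factors as (x + 4)^3. The minimal polynomial is ∏(x - λ)^{k_λ} where k_λ is the size of the largest Jordan block at λ.

For λ = -4: rank(A + 4I) = 2, and the largest Jordan block has size 3 (the smallest k with rank((A + 4I)^k) = rank((A + 4I)^(k+1))).

So m_A(x) = (x + 4)^3.

m_A(x) = (x + 4)^3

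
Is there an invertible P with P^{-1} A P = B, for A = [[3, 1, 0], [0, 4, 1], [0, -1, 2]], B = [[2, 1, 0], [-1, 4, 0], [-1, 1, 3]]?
No.

Both have characteristic polynomial (x - 3)^3, but the minimal polynomial of A is (x - 3)^3 while the minimal polynomial of B is (x - 3)^2. The minimal polynomial is a similarity invariant, so A and B are not similar.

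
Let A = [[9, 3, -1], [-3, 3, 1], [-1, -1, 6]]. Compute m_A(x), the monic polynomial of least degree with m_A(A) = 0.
The characteristic polynomial factors as (x - 6)^3. The minimal polynomial is ∏(x - λ)^{k_λ} where k_λ is the size of the largest Jordan block at λ.

For λ = 6: rank(A - 6I) = 2, and the largest Jordan block has size 3 (the smallest k with rank((A - 6I)^k) = rank((A - 6I)^(k+1))).

So m_A(x) = (x - 6)^3.

m_A(x) = (x - 6)^3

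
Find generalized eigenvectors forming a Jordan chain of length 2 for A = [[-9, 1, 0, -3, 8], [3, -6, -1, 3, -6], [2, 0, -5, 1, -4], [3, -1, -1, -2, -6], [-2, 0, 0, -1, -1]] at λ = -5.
v_1 = [[-1, 2, 0, 1, 0]]^T, v_2 = [[3, -2, -1, -2, 1]]^T

We seek v_1 ∈ ker((A + 5I)^2) \ ker(A + 5I), then set v_{i+1} = (A + 5I) v_i.

One such chain is v_1 = [[-1, 2, 0, 1, 0]]^T, v_2 = [[3, -2, -1, -2, 1]]^T. Check: (A + 5I) v_2 = [[0, 0, 0, 0, 0]]^T = 0.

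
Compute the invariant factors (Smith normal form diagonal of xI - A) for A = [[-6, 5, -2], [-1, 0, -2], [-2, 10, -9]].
The Jordan structure of A has elementary divisors (x + 5)^2, (x + 5). Arranging the block sizes at each eigenvalue in decreasing order and taking row products gives the invariant factors.

Invariant factors (smallest first, each dividing the next): x + 5, (x + 5)^2.

Check: the last factor (x + 5)^2 is the minimal polynomial, and the product (x + 5)^3 is the characteristic polynomial.

x + 5, (x + 5)^2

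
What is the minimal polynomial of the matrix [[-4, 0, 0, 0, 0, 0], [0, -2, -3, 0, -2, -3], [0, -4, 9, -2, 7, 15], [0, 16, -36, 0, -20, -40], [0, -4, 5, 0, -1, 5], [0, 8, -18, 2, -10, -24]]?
m_A(x) = (x + 2)(x + 4)^3

The characteristic polynomial factors as (x + 2)(x + 4)^5. The minimal polynomial is ∏(x - λ)^{k_λ} where k_λ is the size of the largest Jordan block at λ.

For λ = -4: rank(A + 4I) = 3, and the largest Jordan block has size 3 (the smallest k with rank((A + 4I)^k) = rank((A + 4I)^(k+1))).
For λ = -2: rank(A + 2I) = 5, and the largest Jordan block has size 1 (the smallest k with rank((A + 2I)^k) = rank((A + 2I)^(k+1))).

So m_A(x) = (x + 2)(x + 4)^3.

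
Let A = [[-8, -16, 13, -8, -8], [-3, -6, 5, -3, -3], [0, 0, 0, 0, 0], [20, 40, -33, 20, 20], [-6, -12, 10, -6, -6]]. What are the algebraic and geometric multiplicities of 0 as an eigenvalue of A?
algebraic multiplicity 5, geometric multiplicity 3

The characteristic polynomial is x^5, so the factor x appears with exponent 5: the algebraic multiplicity is 5.

rank(A) = 2, so the eigenspace has dimension 5 - 2 = 3: the geometric multiplicity is 3.

Since 3 < 5, A is not diagonalizable.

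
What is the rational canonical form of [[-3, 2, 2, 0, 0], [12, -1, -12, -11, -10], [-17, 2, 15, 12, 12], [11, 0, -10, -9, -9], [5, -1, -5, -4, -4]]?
The invariant factors of A (the non-unit diagonal entries of the Smith normal form of xI - A over ℚ[x]) are (x + 1)^2(x^3 + 3x + 3), each dividing the next. The characteristic polynomial is their product, (x + 1)^2(x^3 + 3x + 3).

The rational canonical form is the block-diagonal matrix of companion matrices C(f_i):
R = [[0, 0, 0, 0, -3], [1, 0, 0, 0, -9], [0, 1, 0, 0, -9], [0, 0, 1, 0, -4], [0, 0, 0, 1, -2]].

Note the characteristic polynomial does not split into linear factors over ℚ, so A has no Jordan form over ℚ; the rational canonical form exists over any field.

R = [[0, 0, 0, 0, -3], [1, 0, 0, 0, -9], [0, 1, 0, 0, -9], [0, 0, 1, 0, -4], [0, 0, 0, 1, -2]]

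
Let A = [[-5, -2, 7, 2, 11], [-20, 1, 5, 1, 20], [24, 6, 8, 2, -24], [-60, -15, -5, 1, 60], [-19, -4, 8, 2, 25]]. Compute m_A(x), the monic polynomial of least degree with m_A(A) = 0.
m_A(x) = (x - 6)^3

The characteristic polynomial factors as (x - 6)^5. The minimal polynomial is ∏(x - λ)^{k_λ} where k_λ is the size of the largest Jordan block at λ.

For λ = 6: rank(A - 6I) = 3, and the largest Jordan block has size 3 (the smallest k with rank((A - 6I)^k) = rank((A - 6I)^(k+1))).

So m_A(x) = (x - 6)^3.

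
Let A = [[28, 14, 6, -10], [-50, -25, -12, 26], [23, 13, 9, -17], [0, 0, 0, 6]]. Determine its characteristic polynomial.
χ_A(x) = (x - 6)^2(x - 3)^2

xI - A = [[x - 28, -14, -6, 10], [50, x + 25, 12, -26], [-23, -13, x - 9, 17], [0, 0, 0, x - 6]].

Expanding det(xI - A) along the first row:
det(xI - A) = + (x - 28)·det([[x + 25, 12, -26], [-13, x - 9, 17], [0, 0, x - 6]]) - (-14)·det([[50, 12, -26], [-23, x - 9, 17], [0, 0, x - 6]]) + (-6)·det([[50, x + 25, -26], [-23, -13, 17], [0, 0, x - 6]]) - (10)·det([[50, x + 25, 12], [-23, -13, x - 9], [0, 0, 0]]).

Evaluating gives χ_A(x) = x^4 - 18x^3 + 117x^2 - 324x + 324 = (x - 6)^2(x - 3)^2.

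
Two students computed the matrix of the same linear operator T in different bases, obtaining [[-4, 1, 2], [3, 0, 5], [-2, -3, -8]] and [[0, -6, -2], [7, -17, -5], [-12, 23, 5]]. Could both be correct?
Yes.

Two matrices over a field are similar if and only if they have the same invariant factors.

Both A and B have characteristic polynomial (x + 4)^3 and minimal polynomial (x + 4)^3. Computing further, both have invariant factors (x + 4)^3. Hence A and B are similar.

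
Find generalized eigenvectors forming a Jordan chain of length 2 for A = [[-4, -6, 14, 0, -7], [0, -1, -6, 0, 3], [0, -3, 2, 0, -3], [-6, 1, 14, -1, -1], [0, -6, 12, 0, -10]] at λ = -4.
We seek v_1 ∈ ker((A + 4I)^2) \ ker(A + 4I), then set v_{i+1} = (A + 4I) v_i.

One such chain is v_1 = [[0, 1, 0, 0, -1]]^T, v_2 = [[1, 0, 0, 2, 0]]^T. Check: (A + 4I) v_2 = [[0, 0, 0, 0, 0]]^T = 0.

v_1 = [[0, 1, 0, 0, -1]]^T, v_2 = [[1, 0, 0, 2, 0]]^T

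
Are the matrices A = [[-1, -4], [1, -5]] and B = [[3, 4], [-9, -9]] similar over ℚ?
Two matrices over a field are similar if and only if they have the same invariant factors.

Both A and B have characteristic polynomial (x + 3)^2 and minimal polynomial (x + 3)^2. Computing further, both have invariant factors (x + 3)^2. Hence A and B are similar.

Yes.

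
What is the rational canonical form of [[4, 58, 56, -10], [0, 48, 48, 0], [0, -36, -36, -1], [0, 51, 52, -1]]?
R = [[4, 0, 0, 0], [0, 0, 0, 48], [0, 1, 0, -40], [0, 0, 1, 11]]

The invariant factors of A (the non-unit diagonal entries of the Smith normal form of xI - A over ℚ[x]) are x - 4, (x - 4)^2(x - 3), each dividing the next. The characteristic polynomial is their product, (x - 4)^3(x - 3).

The rational canonical form is the block-diagonal matrix of companion matrices C(f_i):
R = [[4, 0, 0, 0], [0, 0, 0, 48], [0, 1, 0, -40], [0, 0, 1, 11]].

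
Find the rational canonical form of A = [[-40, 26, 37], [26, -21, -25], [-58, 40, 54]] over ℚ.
R = [[0, 0, -30], [1, 0, -16], [0, 1, -7]]

The invariant factors of A (the non-unit diagonal entries of the Smith normal form of xI - A over ℚ[x]) are (x + 5)(x^2 + 2x + 6), each dividing the next. The characteristic polynomial is their product, (x + 5)(x^2 + 2x + 6).

The rational canonical form is the block-diagonal matrix of companion matrices C(f_i):
R = [[0, 0, -30], [1, 0, -16], [0, 1, -7]].

Note the characteristic polynomial does not split into linear factors over ℚ, so A has no Jordan form over ℚ; the rational canonical form exists over any field.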